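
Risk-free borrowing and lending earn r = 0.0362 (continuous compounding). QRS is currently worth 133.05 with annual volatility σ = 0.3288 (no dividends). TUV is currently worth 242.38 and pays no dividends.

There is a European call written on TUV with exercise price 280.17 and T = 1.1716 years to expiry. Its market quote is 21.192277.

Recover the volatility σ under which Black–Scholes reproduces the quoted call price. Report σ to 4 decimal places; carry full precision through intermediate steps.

At σ = 0.2972 the Black–Scholes value reproduces the quote:
σ√T = 0.2972·√1.1716 = 0.321691
d₁ = (ln(S/K) + (r+σ²/2)T) / (σ√T) = (ln(242.38/280.17) + (0.0362+0.2972²/2)·1.1716) / 0.321691 = (-0.144890 + 0.094154) / 0.321691 = -0.157715
d₂ = d₁ − σ√T = -0.157715 − 0.321691 = -0.479406
e^{−rT} = 0.958475
N(d₁) = 0.437341,  N(d₂) = 0.315825
V = S·N(d₁) − K·e^{−rT}·N(d₂) = 106.002635 − 84.810359 = 21.192277 (equal to the quote); since ∂V/∂σ > 0 for all σ, the implied volatility is unique

sigma = 0.2972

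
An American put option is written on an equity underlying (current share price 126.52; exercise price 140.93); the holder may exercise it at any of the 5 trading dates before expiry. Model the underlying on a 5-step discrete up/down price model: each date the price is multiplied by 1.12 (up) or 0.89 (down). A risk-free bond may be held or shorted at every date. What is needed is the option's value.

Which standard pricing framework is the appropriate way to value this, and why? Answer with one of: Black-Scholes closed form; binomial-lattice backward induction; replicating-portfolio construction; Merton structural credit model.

framework: binomial-lattice backward induction

Key observation: an American put (K = 140.93, S₀ = 126.52) on a 5-date tree has no closed form — the optimal stopping decision is embedded and must be resolved recursively from expiry.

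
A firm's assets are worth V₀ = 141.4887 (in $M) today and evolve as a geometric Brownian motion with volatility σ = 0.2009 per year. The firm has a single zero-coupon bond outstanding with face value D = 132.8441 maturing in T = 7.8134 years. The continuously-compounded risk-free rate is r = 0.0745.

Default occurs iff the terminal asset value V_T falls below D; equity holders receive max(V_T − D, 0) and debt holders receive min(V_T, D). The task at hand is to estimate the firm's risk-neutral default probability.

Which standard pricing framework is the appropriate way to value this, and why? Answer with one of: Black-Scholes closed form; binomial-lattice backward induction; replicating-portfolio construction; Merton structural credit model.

Key observation: with the firm-asset dynamics (V₀ = 141.4887) and a single zero-coupon liability of face 132.8441 given, debt value, spread, and default probability all derive from the option view of the balance sheet.

framework: Merton structural credit model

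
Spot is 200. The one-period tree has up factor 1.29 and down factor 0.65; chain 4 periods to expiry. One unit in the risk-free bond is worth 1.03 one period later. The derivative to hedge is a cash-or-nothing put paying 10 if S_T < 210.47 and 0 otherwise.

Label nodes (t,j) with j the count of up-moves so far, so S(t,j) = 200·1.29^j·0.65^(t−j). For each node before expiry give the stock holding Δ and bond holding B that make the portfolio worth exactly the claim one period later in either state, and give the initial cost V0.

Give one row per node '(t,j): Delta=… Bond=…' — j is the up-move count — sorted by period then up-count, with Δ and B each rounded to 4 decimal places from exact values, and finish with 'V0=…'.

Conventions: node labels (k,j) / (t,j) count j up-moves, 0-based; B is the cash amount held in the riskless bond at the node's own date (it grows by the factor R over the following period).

(0,0): Delta=-0.0307 Bond=10.9022
(1,0): Delta=-0.0399 Bond=12.4281
(1,1): Delta=-0.0275 Bond=10.4090
(2,0): Delta=0.0000 Bond=9.4260
(2,1): Delta=-0.0537 Bond=15.1101
(2,2): Delta=-0.0185 Bond=7.7184
(3,0): Delta=0.0000 Bond=9.7087
(3,1): Delta=0.0000 Bond=9.7087
(3,2): Delta=-0.0722 Bond=19.5692
(3,3): Delta=0.0000 Bond=0.0000
V0=4.7585

Since d<R<u, set p* = (R−d)/(u−d) = 0.5938; price each node as the discounted p*-expectation of its children.
Terminal payoffs: V(4,0)=10.0000, V(4,1)=10.0000, V(4,2)=10.0000, V(4,3)=0.0000, V(4,4)=0.0000
Node (3,0) S=54.9250: V=(p*·10.0000+(1−p*)·10.0000)/1.03=9.7087; Δ=(10.0000−10.0000)/(70.8533−35.7013)=0.0000; B=V−Δ·S=9.7087
Node (3,1) S=109.0050: V=(p*·10.0000+(1−p*)·10.0000)/1.03=9.7087; Δ=(10.0000−10.0000)/(140.6165−70.8533)=0.0000; B=V−Δ·S=9.7087
Node (3,2) S=216.3330: V=(p*·0.0000+(1−p*)·10.0000)/1.03=3.9442; Δ=(0.0000−10.0000)/(279.0696−140.6165)=-0.0722; B=V−Δ·S=19.5692
Node (3,3) S=429.3378: V=(p*·0.0000+(1−p*)·0.0000)/1.03=0.0000; Δ=(0.0000−0.0000)/(553.8458−279.0696)=0.0000; B=V−Δ·S=0.0000
Node (2,0) S=84.5000: V=(p*·9.7087+(1−p*)·9.7087)/1.03=9.4260; Δ=(9.7087−9.7087)/(109.0050−54.9250)=0.0000; B=V−Δ·S=9.4260
Node (2,1) S=167.7000: V=(p*·3.9442+(1−p*)·9.7087)/1.03=6.1029; Δ=(3.9442−9.7087)/(216.3330−109.0050)=-0.0537; B=V−Δ·S=15.1101
Node (2,2) S=332.8200: V=(p*·0.0000+(1−p*)·3.9442)/1.03=1.5557; Δ=(0.0000−3.9442)/(429.3378−216.3330)=-0.0185; B=V−Δ·S=7.7184
Node (1,0) S=130.0000: V=(p*·6.1029+(1−p*)·9.4260)/1.03=7.2358; Δ=(6.1029−9.4260)/(167.7000−84.5000)=-0.0399; B=V−Δ·S=12.4281
Node (1,1) S=258.0000: V=(p*·1.5557+(1−p*)·6.1029)/1.03=3.3039; Δ=(1.5557−6.1029)/(332.8200−167.7000)=-0.0275; B=V−Δ·S=10.4090
Node (0,0) S=200.0000: V=(p*·3.3039+(1−p*)·7.2358)/1.03=4.7585; Δ=(3.3039−7.2358)/(258.0000−130.0000)=-0.0307; B=V−Δ·S=10.9022
As a check, the time-0 holding Δ(0,0)·S0 + B(0,0) comes to 4.7585 — exactly V0.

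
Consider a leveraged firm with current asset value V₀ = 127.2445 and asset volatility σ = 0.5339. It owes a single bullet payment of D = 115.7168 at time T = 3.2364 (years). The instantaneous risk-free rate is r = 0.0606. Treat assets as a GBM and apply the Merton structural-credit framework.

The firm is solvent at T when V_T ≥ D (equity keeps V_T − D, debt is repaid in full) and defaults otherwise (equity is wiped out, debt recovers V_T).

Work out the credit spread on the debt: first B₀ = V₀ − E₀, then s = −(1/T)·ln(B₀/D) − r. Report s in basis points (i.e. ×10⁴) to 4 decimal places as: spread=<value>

Apply the equity-as-call identities (strike 115.7168, horizon 3.2364 years):
d₁ = [ln(V₀/D) + (r + σ²/2)T] / (σ√T)
   = [ln(127.2445/115.7168) + (0.0606 + 0.5·0.5339²)·3.2364] / (0.5339·√3.2364)
   = [0.094965 + 0.657392] / 0.960486 = 0.783309
d₂ = d₁ − σ√T = 0.783309 − 0.960486 = -0.177177
N(d₁) = 0.783277,  N(d₂) = 0.429685,  e^(−rT) = 0.821909
E₀ = V₀·N(d₁) − D·e^(−rT)·N(d₂)
   = 127.2445·0.783277 − 115.7168·0.821909·0.429685 = 58.800976
B₀ = V₀ − E₀ = 127.2445 − 58.800976 = 68.443524
spread = −(1/T)·ln(B₀/D) − r = −(1/3.2364)·ln(68.443524/115.7168) − 0.0606 = 0.10165958
in basis points: 0.10165958 × 10⁴ = 1016.5958 bp

spread=1016.5958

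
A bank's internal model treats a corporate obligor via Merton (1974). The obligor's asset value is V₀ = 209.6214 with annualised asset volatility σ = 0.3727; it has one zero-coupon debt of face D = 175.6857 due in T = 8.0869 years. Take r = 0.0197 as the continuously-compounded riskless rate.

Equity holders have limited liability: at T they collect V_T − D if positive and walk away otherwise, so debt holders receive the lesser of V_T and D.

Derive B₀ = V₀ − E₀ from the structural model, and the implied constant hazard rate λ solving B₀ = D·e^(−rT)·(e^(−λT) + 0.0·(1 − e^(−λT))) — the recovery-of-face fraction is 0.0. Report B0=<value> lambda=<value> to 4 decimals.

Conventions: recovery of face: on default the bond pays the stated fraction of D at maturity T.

B0=103.8888 lambda=0.0453

With assets at 209.6214 and a single debt payment of 175.6857 at 8.0869 years:
d₁ = [ln(V₀/D) + (r + σ²/2)T] / (σ√T)
   = [ln(209.6214/175.6857) + (0.0197 + 0.5·0.3727²)·8.0869] / (0.3727·√8.0869)
   = [0.176606 + 0.720969] / 1.059865 = 0.846877
d₂ = d₁ − σ√T = 0.846877 − 1.059865 = -0.212988
N(d₁) = 0.801468,  N(d₂) = 0.415668,  e^(−rT) = 0.852730
E₀ = V₀·N(d₁) − D·e^(−rT)·N(d₂)
   = 209.6214·0.801468 − 175.6857·0.852730·0.415668 = 105.732564
B₀ = V₀ − E₀ = 209.6214 − 105.732564 = 103.888836
e^(−λT) = (B₀·e^(rT)/D − 0)/(1 − 0) = (103.8888·1.172704/175.6857 − 0)/1 = 0.69345871
λ = −ln(0.69345871)/8.0869 = 0.045266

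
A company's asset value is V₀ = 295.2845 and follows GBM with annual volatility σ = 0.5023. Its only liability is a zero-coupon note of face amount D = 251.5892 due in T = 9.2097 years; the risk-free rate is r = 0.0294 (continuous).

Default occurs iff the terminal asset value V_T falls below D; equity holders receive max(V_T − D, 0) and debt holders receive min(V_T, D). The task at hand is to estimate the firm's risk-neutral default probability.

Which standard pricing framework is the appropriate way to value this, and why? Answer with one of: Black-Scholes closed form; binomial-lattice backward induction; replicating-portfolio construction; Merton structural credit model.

Key observation: with the firm-asset dynamics (V₀ = 295.2845) and a single zero-coupon liability of face 251.5892 given, debt value, spread, and default probability all derive from the option view of the balance sheet.

framework: Merton structural credit model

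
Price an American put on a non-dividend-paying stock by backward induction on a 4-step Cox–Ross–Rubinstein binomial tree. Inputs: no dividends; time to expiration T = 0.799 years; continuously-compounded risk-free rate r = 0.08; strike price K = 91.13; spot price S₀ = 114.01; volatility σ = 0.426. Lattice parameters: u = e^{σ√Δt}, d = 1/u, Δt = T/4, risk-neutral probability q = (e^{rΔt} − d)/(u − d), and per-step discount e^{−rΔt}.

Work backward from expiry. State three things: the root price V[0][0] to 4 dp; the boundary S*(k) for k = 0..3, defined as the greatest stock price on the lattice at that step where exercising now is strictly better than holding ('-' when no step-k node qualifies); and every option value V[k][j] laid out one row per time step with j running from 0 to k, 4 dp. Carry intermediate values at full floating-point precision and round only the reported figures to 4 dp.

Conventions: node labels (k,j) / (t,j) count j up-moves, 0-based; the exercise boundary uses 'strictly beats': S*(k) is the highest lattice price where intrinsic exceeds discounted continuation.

price = 5.6657
boundary = - - - 64.3994
tree:
5.6657
9.7982 1.6273
16.4974 3.2717 0.0000
26.7306 6.5777 0.0000 0.0000
37.8953 13.2244 0.0000 0.0000 0.0000

Δt=0.19975, u=1.20973, d=0.82663, q=0.49459, disc=e^(-rΔt)=0.98415
k=4 terminal: V=max(K-S,0) → 37.8953 13.2244 0.0000 0.0000 0.0000
k=3: j=0 S=64.3994 intr=26.7306 cont=25.2859 V=26.7306[EX]; j=1 S=94.2445 intr=0.0000 cont=6.5777 V=6.5777[hold]; j=2 S=137.9209 intr=0.0000 cont=0.0000 V=0.0000[hold]; j=3 S=201.8385 intr=0.0000 cont=0.0000 V=0.0000[hold]  S*(3)=64.3994
k=2: j=0 S=77.9056 intr=13.2244 cont=16.4974 V=16.4974[hold]; j=1 S=114.0100 intr=0.0000 cont=3.2717 V=3.2717[hold]; j=2 S=166.8465 intr=0.0000 cont=0.0000 V=0.0000[hold]  S*(2)=-
k=1: j=0 S=94.2445 intr=0.0000 cont=9.7982 V=9.7982[hold]; j=1 S=137.9209 intr=0.0000 cont=1.6273 V=1.6273[hold]  S*(1)=-
k=0: j=0 S=114.0100 intr=0.0000 cont=5.6657 V=5.6657[hold]  S*(0)=-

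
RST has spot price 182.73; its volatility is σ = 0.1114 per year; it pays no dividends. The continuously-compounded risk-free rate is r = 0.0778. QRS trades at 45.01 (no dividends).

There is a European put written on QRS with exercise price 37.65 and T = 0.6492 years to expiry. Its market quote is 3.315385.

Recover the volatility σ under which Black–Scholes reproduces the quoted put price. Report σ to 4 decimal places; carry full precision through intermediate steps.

At σ = 0.5438 the Black–Scholes value reproduces the quote:
σ√T = 0.5438·√0.6492 = 0.438156
d₁ = (ln(S/K) + (r+σ²/2)T) / (σ√T) = (ln(45.01/37.65) + (0.0778+0.5438²/2)·0.6492) / 0.438156 = (0.178552 + 0.146498) / 0.438156 = 0.741859
d₂ = d₁ − σ√T = 0.741859 − 0.438156 = 0.303703
e^{−rT} = 0.950747
N(−d₁) = 0.229086,  N(−d₂) = 0.380677
V = K·e^{−rT}·N(−d₂) − S·N(−d₁) = 13.626565 − 10.311180 = 3.315385 (the observed quote) — the price is monotone increasing in volatility, hence this σ is the only solution

sigma = 0.5438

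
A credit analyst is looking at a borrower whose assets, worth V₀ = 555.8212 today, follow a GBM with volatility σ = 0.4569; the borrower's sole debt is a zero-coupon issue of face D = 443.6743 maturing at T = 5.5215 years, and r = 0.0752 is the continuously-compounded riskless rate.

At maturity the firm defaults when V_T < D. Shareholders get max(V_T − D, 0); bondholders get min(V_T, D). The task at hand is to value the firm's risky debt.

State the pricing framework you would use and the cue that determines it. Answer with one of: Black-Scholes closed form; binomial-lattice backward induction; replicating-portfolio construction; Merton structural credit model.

framework: Merton structural credit model

Key observation: the asked-for credit quantity lives on the firm's capital structure — asset value, asset volatility, debt face 443.6743 — which is the structural model's domain.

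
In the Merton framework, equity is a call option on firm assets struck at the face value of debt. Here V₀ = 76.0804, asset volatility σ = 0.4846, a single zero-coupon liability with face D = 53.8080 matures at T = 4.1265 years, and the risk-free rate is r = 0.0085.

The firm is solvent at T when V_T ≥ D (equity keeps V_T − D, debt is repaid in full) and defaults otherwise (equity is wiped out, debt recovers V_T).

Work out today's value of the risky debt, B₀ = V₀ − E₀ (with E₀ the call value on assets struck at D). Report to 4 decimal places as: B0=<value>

B0=38.2285

Equity is a call on the firm's assets struck at D = 53.8080:
d₁ = [ln(V₀/D) + (r + σ²/2)T] / (σ√T)
   = [ln(76.0804/53.8080) + (0.0085 + 0.5·0.4846²)·4.1265] / (0.4846·√4.1265)
   = [0.346369 + 0.519603] / 0.984406 = 0.879689
d₂ = d₁ − σ√T = 0.879689 − 0.984406 = -0.104717
N(d₁) = 0.810486,  N(d₂) = 0.458300,  e^(−rT) = 0.965533
E₀ = V₀·N(d₁) − D·e^(−rT)·N(d₂)
   = 76.0804·0.810486 − 53.8080·0.965533·0.458300 = 37.851863
B₀ = V₀ − E₀ = 76.0804 − 37.851863 = 38.228537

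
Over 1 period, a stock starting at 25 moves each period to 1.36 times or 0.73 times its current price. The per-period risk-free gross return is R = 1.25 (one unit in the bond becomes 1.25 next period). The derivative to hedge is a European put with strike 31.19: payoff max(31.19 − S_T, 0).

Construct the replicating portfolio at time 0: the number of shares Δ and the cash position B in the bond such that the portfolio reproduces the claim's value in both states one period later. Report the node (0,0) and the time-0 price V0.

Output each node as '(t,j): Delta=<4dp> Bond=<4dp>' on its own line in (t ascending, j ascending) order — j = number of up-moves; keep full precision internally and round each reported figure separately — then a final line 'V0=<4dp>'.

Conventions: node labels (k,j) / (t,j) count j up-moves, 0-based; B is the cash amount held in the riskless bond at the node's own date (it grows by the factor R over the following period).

(0,0): Delta=-0.8216 Bond=22.3472
V0=1.8075

No-arbitrage ⇒ martingale measure with p* = (R−d)/(u−d) = 0.8254.
Terminal payoffs: V(1,0)=12.9400, V(1,1)=0.0000
(0,0): S=25.0000. Δ = (V_up−V_dn)/(S_up−S_dn) = (0.0000−12.9400)/(34.0000−18.2500) = -0.8216. V = [p*·0.0000 + (1−p*)·12.9400]/1.25 = 1.8075. B = V − Δ·S = 22.3472.
As a check, the time-0 holding Δ(0,0)·S0 + B(0,0) comes to 1.8075 — exactly V0.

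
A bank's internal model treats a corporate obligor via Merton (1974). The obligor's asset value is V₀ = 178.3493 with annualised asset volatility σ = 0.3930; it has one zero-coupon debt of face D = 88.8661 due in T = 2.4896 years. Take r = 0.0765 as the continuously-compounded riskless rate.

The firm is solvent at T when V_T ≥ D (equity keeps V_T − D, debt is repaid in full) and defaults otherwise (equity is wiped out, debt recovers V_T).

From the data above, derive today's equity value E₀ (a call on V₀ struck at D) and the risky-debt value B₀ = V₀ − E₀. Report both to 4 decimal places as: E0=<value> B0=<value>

Work the structural quantities from V₀ = 178.3493 against face 88.8661:
d₁ = [ln(V₀/D) + (r + σ²/2)T] / (σ√T)
   = [ln(178.3493/88.8661) + (0.0765 + 0.5·0.3930²)·2.4896] / (0.3930·√2.4896)
   = [0.696613 + 0.382713] / 0.620094 = 1.740585
d₂ = d₁ − σ√T = 1.740585 − 0.620094 = 1.120491
N(d₁) = 0.959122,  N(d₂) = 0.868748,  e^(−rT) = 0.826583
E₀ = V₀·N(d₁) − D·e^(−rT)·N(d₂)
   = 178.3493·0.959122 − 88.8661·0.826583·0.868748 = 107.244624
B₀ = V₀ − E₀ = 178.3493 − 107.244624 = 71.104676

E0=107.2446 B0=71.1047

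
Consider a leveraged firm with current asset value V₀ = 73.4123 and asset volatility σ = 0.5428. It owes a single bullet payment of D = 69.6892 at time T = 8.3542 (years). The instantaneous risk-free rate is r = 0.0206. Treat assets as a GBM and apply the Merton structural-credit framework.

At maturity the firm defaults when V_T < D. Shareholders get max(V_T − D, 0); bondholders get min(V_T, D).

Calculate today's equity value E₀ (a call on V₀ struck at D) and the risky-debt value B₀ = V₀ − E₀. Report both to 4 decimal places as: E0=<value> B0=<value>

E0=45.1388 B0=28.2735

Apply the equity-as-call identities (strike 69.6892, horizon 8.3542 years):
d₁ = [ln(V₀/D) + (r + σ²/2)T] / (σ√T)
   = [ln(73.4123/69.6892) + (0.0206 + 0.5·0.5428²)·8.3542] / (0.5428·√8.3542)
   = [0.052046 + 1.402803] / 1.568889 = 0.927312
d₂ = d₁ − σ√T = 0.927312 − 1.568889 = -0.641577
N(d₁) = 0.823118,  N(d₂) = 0.260574,  e^(−rT) = 0.841898
E₀ = V₀·N(d₁) − D·e^(−rT)·N(d₂)
   = 73.4123·0.823118 − 69.6892·0.841898·0.260574 = 45.138785
B₀ = V₀ − E₀ = 73.4123 − 45.138785 = 28.273515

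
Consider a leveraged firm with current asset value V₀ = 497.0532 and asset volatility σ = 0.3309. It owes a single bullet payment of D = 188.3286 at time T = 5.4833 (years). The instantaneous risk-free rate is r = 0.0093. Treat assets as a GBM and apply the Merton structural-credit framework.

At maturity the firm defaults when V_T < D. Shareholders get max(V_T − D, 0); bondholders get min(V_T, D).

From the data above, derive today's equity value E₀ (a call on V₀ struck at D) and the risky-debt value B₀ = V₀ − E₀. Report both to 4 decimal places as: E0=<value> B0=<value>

E0=327.6932 B0=169.3600

Equity is a call on the firm's assets struck at D = 188.3286:
d₁ = [ln(V₀/D) + (r + σ²/2)T] / (σ√T)
   = [ln(497.0532/188.3286) + (0.0093 + 0.5·0.3309²)·5.4833] / (0.3309·√5.4833)
   = [0.970509 + 0.351191] / 0.774850 = 1.705749
d₂ = d₁ − σ√T = 1.705749 − 0.774850 = 0.930899
N(d₁) = 0.955973,  N(d₂) = 0.824047,  e^(−rT) = 0.950284
E₀ = V₀·N(d₁) − D·e^(−rT)·N(d₂)
   = 497.0532·0.955973 − 188.3286·0.950284·0.824047 = 327.693161
B₀ = V₀ − E₀ = 497.0532 − 327.693161 = 169.360039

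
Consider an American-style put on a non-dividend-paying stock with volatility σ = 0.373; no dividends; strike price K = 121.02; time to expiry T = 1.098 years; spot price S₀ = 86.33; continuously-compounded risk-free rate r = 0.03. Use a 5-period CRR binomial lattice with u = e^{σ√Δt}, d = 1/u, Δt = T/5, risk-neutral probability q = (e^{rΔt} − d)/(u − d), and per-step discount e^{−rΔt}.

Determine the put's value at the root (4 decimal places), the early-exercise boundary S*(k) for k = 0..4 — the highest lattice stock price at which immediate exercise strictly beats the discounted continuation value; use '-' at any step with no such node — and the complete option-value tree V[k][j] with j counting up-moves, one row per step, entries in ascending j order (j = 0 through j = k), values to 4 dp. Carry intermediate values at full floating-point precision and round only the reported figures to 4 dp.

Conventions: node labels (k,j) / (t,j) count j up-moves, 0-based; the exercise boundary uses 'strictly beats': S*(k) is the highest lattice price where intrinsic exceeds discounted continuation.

Δt=0.21960  u=1.19100  d=0.83963  q=0.47522  discount=0.99343
step 5 (expiry): payoffs max(K−S,0) = 84.9951 69.9194 48.5347 18.2010 0.0000 0.0000
step 4: (k=4,j=0): S=42.9057, K−S=78.1143, hold=77.3197 ⇒ V=78.1143 exercise | (k=4,j=1): S=60.8609, K−S=60.1591, hold=59.3645 ⇒ V=60.1591 exercise | (k=4,j=2): S=86.3300, K−S=34.6900, hold=33.8953 ⇒ V=34.6900 exercise | (k=4,j=3): S=122.4575, K−S=0.0000, hold=9.4887 ⇒ V=9.4887 continue | (k=4,j=4): S=173.7037, K−S=0.0000, hold=0.0000 ⇒ V=0.0000 continue  boundary S*=86.3300
step 3: (k=3,j=0): S=51.1006, K−S=69.9194, hold=69.1247 ⇒ V=69.9194 exercise | (k=3,j=1): S=72.4853, K−S=48.5347, hold=47.7400 ⇒ V=48.5347 exercise | (k=3,j=2): S=102.8190, K−S=18.2010, hold=22.5646 ⇒ V=22.5646 continue | (k=3,j=3): S=145.8469, K−S=0.0000, hold=4.9468 ⇒ V=4.9468 continue  boundary S*=72.4853
step 2: (k=2,j=0): S=60.8609, K−S=60.1591, hold=59.3645 ⇒ V=60.1591 exercise | (k=2,j=1): S=86.3300, K−S=34.6900, hold=35.9554 ⇒ V=35.9554 continue | (k=2,j=2): S=122.4575, K−S=0.0000, hold=14.0990 ⇒ V=14.0990 continue  boundary S*=60.8609
step 1: (k=1,j=0): S=72.4853, K−S=48.5347, hold=48.3375 ⇒ V=48.5347 exercise | (k=1,j=1): S=102.8190, K−S=18.2010, hold=25.4008 ⇒ V=25.4008 continue  boundary S*=72.4853
step 0: (k=0,j=0): S=86.3300, K−S=34.6900, hold=37.2944 ⇒ V=37.2944 continue  boundary S*=-

price = 37.2944
boundary = - 72.4853 60.8609 72.4853 86.3300
tree:
37.2944
48.5347 25.4008
60.1591 35.9554 14.0990
69.9194 48.5347 22.5646 4.9468
78.1143 60.1591 34.6900 9.4887 0.0000
84.9951 69.9194 48.5347 18.2010 0.0000 0.0000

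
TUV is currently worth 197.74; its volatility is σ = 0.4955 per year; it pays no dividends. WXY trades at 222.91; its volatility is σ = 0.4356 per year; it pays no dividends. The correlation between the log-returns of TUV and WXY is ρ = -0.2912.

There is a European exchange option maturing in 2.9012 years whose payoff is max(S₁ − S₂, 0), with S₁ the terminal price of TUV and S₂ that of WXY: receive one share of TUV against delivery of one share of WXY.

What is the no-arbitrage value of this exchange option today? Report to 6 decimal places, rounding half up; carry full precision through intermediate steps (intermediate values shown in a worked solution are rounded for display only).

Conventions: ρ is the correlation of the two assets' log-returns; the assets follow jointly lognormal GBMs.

σ_eff = √(σ₁² + σ₂² − 2ρσ₁σ₂) = √(0.4955² + 0.4356² − 2·-0.2912·0.4955·0.4356) = 0.748981
d₁ = (ln(S₁/S₂) + (q₂ − q₁ + σ_eff²/2)T) / (σ_eff√T) = (ln(197.74/222.91) + (0.0 − 0.0 + 0.280486)·2.9012) / 1.275733 = 0.543948
d₂ = d₁ − σ_eff√T = 0.543948 − 1.275733 = -0.731785
N(d₁) = 0.706761,  N(d₂) = 0.232150
V = S₁·e^{−q₁T}·N(d₁) − S₂·e^{−q₂T}·N(d₂) = 139.754976 − 51.748535 = 88.006441
Key observation: the rate r is irrelevant here: denominating values in WXY turns the exchange into a ratio option on S₁/S₂, and discounting at r drops out.

exchange price = 88.006441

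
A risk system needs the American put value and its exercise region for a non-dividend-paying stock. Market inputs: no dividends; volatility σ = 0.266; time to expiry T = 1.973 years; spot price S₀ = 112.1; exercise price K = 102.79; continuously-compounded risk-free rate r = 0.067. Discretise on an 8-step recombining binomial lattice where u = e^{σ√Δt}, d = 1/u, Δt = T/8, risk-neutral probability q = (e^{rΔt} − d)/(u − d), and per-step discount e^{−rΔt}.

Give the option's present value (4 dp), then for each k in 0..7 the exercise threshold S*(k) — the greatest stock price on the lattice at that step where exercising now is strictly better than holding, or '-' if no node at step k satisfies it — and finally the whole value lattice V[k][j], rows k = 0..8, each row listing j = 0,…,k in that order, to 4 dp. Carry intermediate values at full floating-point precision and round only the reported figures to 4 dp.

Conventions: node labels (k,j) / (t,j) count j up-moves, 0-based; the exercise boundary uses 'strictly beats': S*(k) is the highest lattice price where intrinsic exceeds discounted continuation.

price = 7.4812
boundary = - - - 75.4216 66.0885 75.4216 86.0728 75.4216
tree:
7.4812
11.8910 3.8044
18.3490 6.5357 1.5009
27.3684 10.9245 2.8477 0.3534
36.7015 17.6550 5.2971 0.7642 0.0000
44.8797 27.3684 9.5929 1.6527 0.0000 0.0000
52.0459 36.7015 16.7172 3.5743 0.0000 0.0000 0.0000
58.3252 44.8797 27.3684 7.7299 0.0000 0.0000 0.0000 0.0000
63.8276 52.0459 36.7015 16.7172 0.0000 0.0000 0.0000 0.0000 0.0000

Δt=0.24663  u=1.14122  d=0.87625  q=0.52990  discount=0.98361
step 8 (expiry): payoffs max(K−S,0) = 63.8276 52.0459 36.7015 16.7172 0.0000 0.0000 0.0000 0.0000 0.0000
step 7: (k=7,j=0): S=44.4648, K−S=58.3252, hold=56.6407 ⇒ V=58.3252 exercise | (k=7,j=1): S=57.9103, K−S=44.8797, hold=43.1952 ⇒ V=44.8797 exercise | (k=7,j=2): S=75.4216, K−S=27.3684, hold=25.6839 ⇒ V=27.3684 exercise | (k=7,j=3): S=98.2281, K−S=4.5619, hold=7.7299 ⇒ V=7.7299 continue | (k=7,j=4): S=127.9309, K−S=0.0000, hold=0.0000 ⇒ V=0.0000 continue | (k=7,j=5): S=166.6155, K−S=0.0000, hold=0.0000 ⇒ V=0.0000 continue | (k=7,j=6): S=216.9978, K−S=0.0000, hold=0.0000 ⇒ V=0.0000 continue | (k=7,j=7): S=282.6151, K−S=0.0000, hold=0.0000 ⇒ V=0.0000 continue  boundary S*=75.4216
step 6: (k=6,j=0): S=50.7441, K−S=52.0459, hold=50.3613 ⇒ V=52.0459 exercise | (k=6,j=1): S=66.0885, K−S=36.7015, hold=35.0170 ⇒ V=36.7015 exercise | (k=6,j=2): S=86.0728, K−S=16.7172, hold=16.6839 ⇒ V=16.7172 exercise | (k=6,j=3): S=112.1000, K−S=0.0000, hold=3.5743 ⇒ V=3.5743 continue | (k=6,j=4): S=145.9975, K−S=0.0000, hold=0.0000 ⇒ V=0.0000 continue | (k=6,j=5): S=190.1452, K−S=0.0000, hold=0.0000 ⇒ V=0.0000 continue | (k=6,j=6): S=247.6426, K−S=0.0000, hold=0.0000 ⇒ V=0.0000 continue  boundary S*=86.0728
step 5: (k=5,j=0): S=57.9103, K−S=44.8797, hold=43.1952 ⇒ V=44.8797 exercise | (k=5,j=1): S=75.4216, K−S=27.3684, hold=25.6839 ⇒ V=27.3684 exercise | (k=5,j=2): S=98.2281, K−S=4.5619, hold=9.5929 ⇒ V=9.5929 continue | (k=5,j=3): S=127.9309, K−S=0.0000, hold=1.6527 ⇒ V=1.6527 continue | (k=5,j=4): S=166.6155, K−S=0.0000, hold=0.0000 ⇒ V=0.0000 continue | (k=5,j=5): S=216.9978, K−S=0.0000, hold=0.0000 ⇒ V=0.0000 continue  boundary S*=75.4216
step 4: (k=4,j=0): S=66.0885, K−S=36.7015, hold=35.0170 ⇒ V=36.7015 exercise | (k=4,j=1): S=86.0728, K−S=16.7172, hold=17.6550 ⇒ V=17.6550 continue | (k=4,j=2): S=112.1000, K−S=0.0000, hold=5.2971 ⇒ V=5.2971 continue | (k=4,j=3): S=145.9975, K−S=0.0000, hold=0.7642 ⇒ V=0.7642 continue | (k=4,j=4): S=190.1452, K−S=0.0000, hold=0.0000 ⇒ V=0.0000 continue  boundary S*=66.0885
step 3: (k=3,j=0): S=75.4216, K−S=27.3684, hold=26.1726 ⇒ V=27.3684 exercise | (k=3,j=1): S=98.2281, K−S=4.5619, hold=10.9245 ⇒ V=10.9245 continue | (k=3,j=2): S=127.9309, K−S=0.0000, hold=2.8477 ⇒ V=2.8477 continue | (k=3,j=3): S=166.6155, K−S=0.0000, hold=0.3534 ⇒ V=0.3534 continue  boundary S*=75.4216
step 2: (k=2,j=0): S=86.0728, K−S=16.7172, hold=18.3490 ⇒ V=18.3490 continue | (k=2,j=1): S=112.1000, K−S=0.0000, hold=6.5357 ⇒ V=6.5357 continue | (k=2,j=2): S=145.9975, K−S=0.0000, hold=1.5009 ⇒ V=1.5009 continue  boundary S*=-
step 1: (k=1,j=0): S=98.2281, K−S=4.5619, hold=11.8910 ⇒ V=11.8910 continue | (k=1,j=1): S=127.9309, K−S=0.0000, hold=3.8044 ⇒ V=3.8044 continue  boundary S*=-
step 0: (k=0,j=0): S=112.1000, K−S=0.0000, hold=7.4812 ⇒ V=7.4812 continue  boundary S*=-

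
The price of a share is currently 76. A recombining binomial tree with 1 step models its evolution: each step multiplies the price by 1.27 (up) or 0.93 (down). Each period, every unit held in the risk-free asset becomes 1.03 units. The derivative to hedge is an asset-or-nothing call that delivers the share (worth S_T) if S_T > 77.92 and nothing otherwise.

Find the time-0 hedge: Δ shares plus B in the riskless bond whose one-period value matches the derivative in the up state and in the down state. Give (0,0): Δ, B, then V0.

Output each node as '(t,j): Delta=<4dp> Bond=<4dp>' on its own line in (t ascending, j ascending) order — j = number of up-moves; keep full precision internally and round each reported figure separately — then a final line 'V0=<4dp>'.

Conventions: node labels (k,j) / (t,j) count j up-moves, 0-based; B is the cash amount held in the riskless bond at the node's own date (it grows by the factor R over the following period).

The replicating-portfolio and risk-neutral prices coincide; use p* = (1.03−0.93)/(1.27−0.93) = 0.2941 for the latter.
Expiry values: V(1,0)=0.0000, V(1,1)=96.5200
  t=0,j=0: stock 76.0000 → up 96.5200 (V=96.5200), down 70.6800 (V=0.0000). Price 27.5614; hedge Δ=3.7353, bond B=-256.3210.
Verification: the root portfolio costs Δ(0,0)·S0 + B(0,0) = 27.5614, matching V0.

(0,0): Delta=3.7353 Bond=-256.3210
V0=27.5614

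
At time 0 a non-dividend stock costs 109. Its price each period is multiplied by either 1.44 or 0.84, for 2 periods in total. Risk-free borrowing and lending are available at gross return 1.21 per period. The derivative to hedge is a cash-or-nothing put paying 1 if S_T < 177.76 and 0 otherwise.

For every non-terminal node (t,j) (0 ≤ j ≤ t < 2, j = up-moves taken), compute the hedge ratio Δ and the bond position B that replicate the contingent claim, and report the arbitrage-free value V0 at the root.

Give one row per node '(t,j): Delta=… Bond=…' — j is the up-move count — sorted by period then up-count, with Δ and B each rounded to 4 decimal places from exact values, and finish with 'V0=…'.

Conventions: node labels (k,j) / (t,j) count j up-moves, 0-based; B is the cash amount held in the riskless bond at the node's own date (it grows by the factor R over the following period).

(0,0): Delta=-0.0078 Bond=1.2727
(1,0): Delta=0.0000 Bond=0.8264
(1,1): Delta=-0.0106 Bond=1.9835
V0=0.4233

Since d<R<u, set p* = (R−d)/(u−d) = 0.6167; price each node as the discounted p*-expectation of its children.
At maturity the claim pays: V(2,0)=1.0000, V(2,1)=1.0000, V(2,2)=0.0000
Node (1,0) S=91.5600: V=(p*·1.0000+(1−p*)·1.0000)/1.21=0.8264; Δ=(1.0000−1.0000)/(131.8464−76.9104)=0.0000; B=V−Δ·S=0.8264
Node (1,1) S=156.9600: V=(p*·0.0000+(1−p*)·1.0000)/1.21=0.3168; Δ=(0.0000−1.0000)/(226.0224−131.8464)=-0.0106; B=V−Δ·S=1.9835
Node (0,0) S=109.0000: V=(p*·0.3168+(1−p*)·0.8264)/1.21=0.4233; Δ=(0.3168−0.8264)/(156.9600−91.5600)=-0.0078; B=V−Δ·S=1.2727
Check: Δ(0,0)·S0 + B(0,0) = 0.4233 = V0.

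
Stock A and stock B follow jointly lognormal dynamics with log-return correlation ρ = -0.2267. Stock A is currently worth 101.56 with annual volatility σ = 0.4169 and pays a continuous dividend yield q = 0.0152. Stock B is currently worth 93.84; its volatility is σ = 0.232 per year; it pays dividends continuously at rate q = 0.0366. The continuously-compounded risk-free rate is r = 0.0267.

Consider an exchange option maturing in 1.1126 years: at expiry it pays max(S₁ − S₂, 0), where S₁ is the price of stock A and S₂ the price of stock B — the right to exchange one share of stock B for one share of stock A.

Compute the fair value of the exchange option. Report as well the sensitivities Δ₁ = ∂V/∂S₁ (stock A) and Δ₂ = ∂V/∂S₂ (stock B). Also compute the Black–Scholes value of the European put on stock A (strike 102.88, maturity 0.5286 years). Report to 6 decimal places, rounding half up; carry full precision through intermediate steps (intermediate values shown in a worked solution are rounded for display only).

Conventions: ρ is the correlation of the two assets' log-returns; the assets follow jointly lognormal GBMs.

σ_eff = √(σ₁² + σ₂² − 2ρσ₁σ₂) = √(0.4169² + 0.232² − 2·-0.2267·0.4169·0.232) = 0.521040
d₁ = (ln(S₁/S₂) + (q₂ − q₁ + σ_eff²/2)T) / (σ_eff√T) = (ln(101.56/93.84) + (0.0366 − 0.0152 + 0.135741)·1.1126) / 0.549592 = 0.461968
d₂ = d₁ − σ_eff√T = 0.461968 − 0.549592 = -0.087624
N(d₁) = 0.677948,  N(d₂) = 0.465088
V = S₁·e^{−q₁T}·N(d₁) − S₂·e^{−q₂T}·N(d₂) = 67.697777 − 41.902293 = 25.795484
Δ₁ = e^{−q₁T}·N(d₁) = 0.666579;  Δ₂ = −e^{−q₂T}·N(d₂) = -0.446529
[vanilla: stock A put K=102.88]
σ√T = 0.4169·√0.5286 = 0.303107
d₁ = (ln(S/K) + (r−q+σ²/2)T) / (σ√T) = (ln(101.56/102.88) + (0.0267−0.0152+0.4169²/2)·0.5286) / 0.303107 = (-0.012914 + 0.052016) / 0.303107 = 0.129005
d₂ = d₁ − σ√T = 0.129005 − 0.303107 = -0.174102
e^{−rT} = 0.985986
e^{−qT} = 0.991997
N(−d₁) = 0.448677,  N(−d₂) = 0.569107
price = K·e^{−rT}·N(−d₂) − S·e^{−qT}·N(−d₁) = 57.729213 − 45.202972 = 12.526241

exchange price = 25.795484
Δ1 = 0.666579
Δ2 = -0.446529
price(stock A put K=102.88) = 12.526241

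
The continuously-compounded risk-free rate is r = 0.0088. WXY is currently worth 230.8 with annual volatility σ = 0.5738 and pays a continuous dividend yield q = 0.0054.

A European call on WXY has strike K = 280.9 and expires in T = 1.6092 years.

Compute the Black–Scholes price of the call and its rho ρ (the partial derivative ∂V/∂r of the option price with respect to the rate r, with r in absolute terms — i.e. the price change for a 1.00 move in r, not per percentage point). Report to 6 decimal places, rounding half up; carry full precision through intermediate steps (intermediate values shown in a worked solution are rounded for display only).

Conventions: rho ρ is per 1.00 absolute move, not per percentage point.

σ√T = 0.5738·√1.6092 = 0.727890
d₁ = (ln(S/K) + (r−q+σ²/2)T) / (σ√T) = (ln(230.8/280.9) + (0.0088−0.0054+0.5738²/2)·1.6092) / 0.727890 = (-0.196447 + 0.270383) / 0.727890 = 0.101576
d₂ = d₁ − σ√T = 0.101576 − 0.727890 = -0.626314
e^{−rT} = 0.985939
e^{−qT} = 0.991348
N(d₁) = 0.540453,  N(d₂) = 0.265554
Call price V = S·e^{−qT}·N(d₁) − K·e^{−rT}·N(d₂) = 123.657371 − 73.545363 = 50.112008
ρ = K·T·e^{−rT}·N(d₂) = 118.349199

price = 50.112008
ρ = 118.349199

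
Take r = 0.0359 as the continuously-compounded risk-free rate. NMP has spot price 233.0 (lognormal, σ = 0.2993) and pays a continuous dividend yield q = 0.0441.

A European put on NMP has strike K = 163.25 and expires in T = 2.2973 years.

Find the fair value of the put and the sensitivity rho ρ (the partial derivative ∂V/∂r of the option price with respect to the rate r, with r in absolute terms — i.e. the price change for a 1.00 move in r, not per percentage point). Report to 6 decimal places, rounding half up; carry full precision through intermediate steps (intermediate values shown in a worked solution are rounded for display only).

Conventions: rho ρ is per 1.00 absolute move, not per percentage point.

price = 10.562982
ρ = -104.630199

σ√T = 0.2993·√2.2973 = 0.453644
d₁ = (ln(S/K) + (r−q+σ²/2)T) / (σ√T) = (ln(233.0/163.25) + (0.0359−0.0441+0.2993²/2)·2.2973) / 0.453644 = (0.355756 + 0.084059) / 0.453644 = 0.969514
d₂ = d₁ − σ√T = 0.969514 − 0.453644 = 0.515869
e^{−rT} = 0.920836
e^{−qT} = 0.903652
N(−d₁) = 0.166144,  N(−d₂) = 0.302973
Put price V = K·e^{−rT}·N(−d₂) − S·e^{−qT}·N(−d₁) = 45.544857 − 34.981875 = 10.562982
ρ = −K·T·e^{−rT}·N(−d₂) = -104.630199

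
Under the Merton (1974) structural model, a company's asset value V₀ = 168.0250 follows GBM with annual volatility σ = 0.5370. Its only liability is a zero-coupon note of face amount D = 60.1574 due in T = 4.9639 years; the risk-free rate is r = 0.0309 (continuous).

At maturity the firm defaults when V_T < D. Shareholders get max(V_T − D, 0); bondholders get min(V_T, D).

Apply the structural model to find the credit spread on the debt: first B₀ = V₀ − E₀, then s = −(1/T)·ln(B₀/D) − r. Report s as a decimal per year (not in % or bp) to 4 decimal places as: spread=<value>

Apply the equity-as-call identities (strike 60.1574, horizon 4.9639 years):
d₁ = [ln(V₀/D) + (r + σ²/2)T] / (σ√T)
   = [ln(168.0250/60.1574) + (0.0309 + 0.5·0.5370²)·4.9639] / (0.5370·√4.9639)
   = [1.027148 + 0.869102] / 1.196426 = 1.584929
d₂ = d₁ − σ√T = 1.584929 − 1.196426 = 0.388503
N(d₁) = 0.943509,  N(d₂) = 0.651178,  e^(−rT) = 0.857800
E₀ = V₀·N(d₁) − D·e^(−rT)·N(d₂)
   = 168.0250·0.943509 − 60.1574·0.857800·0.651178 = 124.930311
B₀ = V₀ − E₀ = 168.0250 − 124.930311 = 43.094689
spread = −(1/T)·ln(B₀/D) − r = −(1/4.9639)·ln(43.094689/60.1574) − 0.0309 = 0.03629811

spread=0.0363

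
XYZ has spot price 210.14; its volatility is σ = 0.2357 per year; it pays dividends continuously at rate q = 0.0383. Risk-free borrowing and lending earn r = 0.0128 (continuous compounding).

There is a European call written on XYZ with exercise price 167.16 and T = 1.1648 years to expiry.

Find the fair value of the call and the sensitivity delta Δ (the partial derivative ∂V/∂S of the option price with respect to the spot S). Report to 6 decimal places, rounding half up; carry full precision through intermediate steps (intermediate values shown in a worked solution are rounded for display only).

price = 41.992021
Δ = 0.782861

σ√T = 0.2357·√1.1648 = 0.254381
d₁ = (ln(S/K) + (r−q+σ²/2)T) / (σ√T) = (ln(210.14/167.16) + (0.0128−0.0383+0.2357²/2)·1.1648) / 0.254381 = (0.228823 + 0.002653) / 0.254381 = 0.909953
d₂ = d₁ − σ√T = 0.909953 − 0.254381 = 0.655572
e^{−rT} = 0.985201
e^{−qT} = 0.956369
N(d₁) = 0.818576,  N(d₂) = 0.743950
Call price V = S·e^{−qT}·N(d₁) − K·e^{−rT}·N(d₂) = 164.510358 − 122.518337 = 41.992021
Δ = e^{−qT}·N(d₁) = 0.782861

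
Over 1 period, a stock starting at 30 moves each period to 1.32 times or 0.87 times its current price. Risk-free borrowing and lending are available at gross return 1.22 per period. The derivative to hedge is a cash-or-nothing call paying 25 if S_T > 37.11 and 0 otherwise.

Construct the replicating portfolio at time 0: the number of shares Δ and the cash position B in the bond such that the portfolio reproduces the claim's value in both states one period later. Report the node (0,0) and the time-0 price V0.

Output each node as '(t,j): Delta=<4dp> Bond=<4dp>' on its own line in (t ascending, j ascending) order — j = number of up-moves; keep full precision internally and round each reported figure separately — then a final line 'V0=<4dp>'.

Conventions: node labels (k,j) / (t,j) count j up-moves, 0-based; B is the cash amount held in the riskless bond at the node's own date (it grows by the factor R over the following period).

Under the risk-neutral measure, an up-move has probability p* = (R−d)/(u−d) = 0.7778 and values discount at R = 1.22.
At maturity the claim pays: V(1,0)=0.0000, V(1,1)=25.0000
  t=0,j=0: stock 30.0000 → up 39.6000 (V=25.0000), down 26.1000 (V=0.0000). Price 15.9381; hedge Δ=1.8519, bond B=-39.6175.
Check: Δ(0,0)·S0 + B(0,0) = 15.9381 = V0.

(0,0): Delta=1.8519 Bond=-39.6175
V0=15.9381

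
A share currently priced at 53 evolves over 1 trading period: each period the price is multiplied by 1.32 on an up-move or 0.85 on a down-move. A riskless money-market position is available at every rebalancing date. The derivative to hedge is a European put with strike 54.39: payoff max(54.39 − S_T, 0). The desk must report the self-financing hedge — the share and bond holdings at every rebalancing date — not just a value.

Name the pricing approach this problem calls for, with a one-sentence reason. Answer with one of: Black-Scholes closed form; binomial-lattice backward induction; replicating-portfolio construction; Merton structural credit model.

Key observation: the mandate to exhibit the hedge at every date and state singles out the replicating-portfolio construction on the 1-period tree with factors 1.32 and 0.85 from 53.

framework: replicating-portfolio construction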